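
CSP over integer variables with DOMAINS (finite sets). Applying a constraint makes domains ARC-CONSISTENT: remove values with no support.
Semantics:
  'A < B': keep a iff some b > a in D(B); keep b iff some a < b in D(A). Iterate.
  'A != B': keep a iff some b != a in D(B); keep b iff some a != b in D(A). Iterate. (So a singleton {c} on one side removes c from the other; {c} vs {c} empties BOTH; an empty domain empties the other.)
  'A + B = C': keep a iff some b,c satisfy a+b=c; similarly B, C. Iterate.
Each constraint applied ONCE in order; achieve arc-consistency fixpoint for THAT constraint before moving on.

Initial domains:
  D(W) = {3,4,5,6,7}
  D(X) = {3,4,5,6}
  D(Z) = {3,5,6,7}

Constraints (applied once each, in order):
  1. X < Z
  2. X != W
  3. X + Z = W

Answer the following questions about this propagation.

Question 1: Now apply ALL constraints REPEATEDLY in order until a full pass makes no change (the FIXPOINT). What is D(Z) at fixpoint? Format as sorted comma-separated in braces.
Answer: {}

Derivation:
pass 0 (initial): D(Z)={3,5,6,7}
pass 1: W {3,4,5,6,7}->{}; X {3,4,5,6}->{}; Z {3,5,6,7}->{}
pass 2: no change
Fixpoint after 2 passes: D(Z) = {}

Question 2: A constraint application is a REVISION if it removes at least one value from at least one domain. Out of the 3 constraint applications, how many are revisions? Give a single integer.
Constraint 1 (X < Z) on D(X)={3,4,5,6} D(Z)={3,5,6,7}: Z {3,5,6,7}->{5,6,7} => REVISION
Constraint 2 (X != W) on D(X)={3,4,5,6} D(W)={3,4,5,6,7}: no change => not a revision
Constraint 3 (X + Z = W) on D(X)={3,4,5,6} D(Z)={5,6,7} D(W)={3,4,5,6,7}: X {3,4,5,6}->{}; Z {5,6,7}->{}; W {3,4,5,6,7}->{} => REVISION
Total revisions = 2

Answer: 2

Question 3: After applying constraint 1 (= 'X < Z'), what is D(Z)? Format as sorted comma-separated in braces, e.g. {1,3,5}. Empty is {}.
Constraint 1 (X < Z) on D(X)={3,4,5,6} D(Z)={3,5,6,7}: Z {3,5,6,7}->{5,6,7}
So after constraint 1: D(Z) = {5,6,7}

Answer: {5,6,7}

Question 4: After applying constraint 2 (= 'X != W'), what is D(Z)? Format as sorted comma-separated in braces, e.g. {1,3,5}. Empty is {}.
Constraint 1 (X < Z) on D(X)={3,4,5,6} D(Z)={3,5,6,7}: Z {3,5,6,7}->{5,6,7}
Constraint 2 (X != W) on D(X)={3,4,5,6} D(W)={3,4,5,6,7}: no change
So after constraint 2: D(Z) = {5,6,7}

Answer: {5,6,7}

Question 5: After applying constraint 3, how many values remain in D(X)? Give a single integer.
Answer: 0

Derivation:
Constraint 1 (X < Z) on D(X)={3,4,5,6} D(Z)={3,5,6,7}: Z {3,5,6,7}->{5,6,7}
Constraint 2 (X != W) on D(X)={3,4,5,6} D(W)={3,4,5,6,7}: no change
Constraint 3 (X + Z = W) on D(X)={3,4,5,6} D(Z)={5,6,7} D(W)={3,4,5,6,7}: X {3,4,5,6}->{}; Z {5,6,7}->{}; W {3,4,5,6,7}->{}
So after constraint 3: D(X)={}, size = 0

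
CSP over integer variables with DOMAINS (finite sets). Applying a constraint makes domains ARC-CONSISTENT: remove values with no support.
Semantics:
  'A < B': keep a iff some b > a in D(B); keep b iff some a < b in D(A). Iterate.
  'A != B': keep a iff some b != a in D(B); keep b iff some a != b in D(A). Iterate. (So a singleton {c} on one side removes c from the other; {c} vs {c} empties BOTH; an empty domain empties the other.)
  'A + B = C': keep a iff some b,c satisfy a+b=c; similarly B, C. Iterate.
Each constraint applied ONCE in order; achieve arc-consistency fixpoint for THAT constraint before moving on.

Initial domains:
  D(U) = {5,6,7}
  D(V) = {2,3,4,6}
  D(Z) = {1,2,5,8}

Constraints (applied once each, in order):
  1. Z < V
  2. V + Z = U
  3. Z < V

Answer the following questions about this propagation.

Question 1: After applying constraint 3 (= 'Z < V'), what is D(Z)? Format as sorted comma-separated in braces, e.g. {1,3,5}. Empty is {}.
Answer: {1,2,5}

Derivation:
Constraint 1 (Z < V) on D(Z)={1,2,5,8} D(V)={2,3,4,6}: Z {1,2,5,8}->{1,2,5}
Constraint 2 (V + Z = U) on D(V)={2,3,4,6} D(Z)={1,2,5} D(U)={5,6,7}: no change
Constraint 3 (Z < V) on D(Z)={1,2,5} D(V)={2,3,4,6}: no change
So after constraint 3: D(Z) = {1,2,5}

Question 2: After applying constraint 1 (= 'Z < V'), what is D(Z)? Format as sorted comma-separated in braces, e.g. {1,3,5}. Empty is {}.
Constraint 1 (Z < V) on D(Z)={1,2,5,8} D(V)={2,3,4,6}: Z {1,2,5,8}->{1,2,5}
So after constraint 1: D(Z) = {1,2,5}

Answer: {1,2,5}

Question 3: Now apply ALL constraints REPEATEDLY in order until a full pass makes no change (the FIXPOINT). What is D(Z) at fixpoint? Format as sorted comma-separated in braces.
Answer: {1,2,5}

Derivation:
pass 0 (initial): D(Z)={1,2,5,8}
pass 1: Z {1,2,5,8}->{1,2,5}
pass 2: no change
Fixpoint after 2 passes: D(Z) = {1,2,5}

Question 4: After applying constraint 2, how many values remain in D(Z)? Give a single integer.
Answer: 3

Derivation:
Constraint 1 (Z < V) on D(Z)={1,2,5,8} D(V)={2,3,4,6}: Z {1,2,5,8}->{1,2,5}
Constraint 2 (V + Z = U) on D(V)={2,3,4,6} D(Z)={1,2,5} D(U)={5,6,7}: no change
So after constraint 2: D(Z)={1,2,5}, size = 3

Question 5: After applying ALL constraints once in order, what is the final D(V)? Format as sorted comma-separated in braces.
Answer: {2,3,4,6}

Derivation:
Constraint 1 (Z < V) on D(Z)={1,2,5,8} D(V)={2,3,4,6}: Z {1,2,5,8}->{1,2,5}
Constraint 2 (V + Z = U) on D(V)={2,3,4,6} D(Z)={1,2,5} D(U)={5,6,7}: no change
Constraint 3 (Z < V) on D(Z)={1,2,5} D(V)={2,3,4,6}: no change
So after all 3 constraints: D(V) = {2,3,4,6}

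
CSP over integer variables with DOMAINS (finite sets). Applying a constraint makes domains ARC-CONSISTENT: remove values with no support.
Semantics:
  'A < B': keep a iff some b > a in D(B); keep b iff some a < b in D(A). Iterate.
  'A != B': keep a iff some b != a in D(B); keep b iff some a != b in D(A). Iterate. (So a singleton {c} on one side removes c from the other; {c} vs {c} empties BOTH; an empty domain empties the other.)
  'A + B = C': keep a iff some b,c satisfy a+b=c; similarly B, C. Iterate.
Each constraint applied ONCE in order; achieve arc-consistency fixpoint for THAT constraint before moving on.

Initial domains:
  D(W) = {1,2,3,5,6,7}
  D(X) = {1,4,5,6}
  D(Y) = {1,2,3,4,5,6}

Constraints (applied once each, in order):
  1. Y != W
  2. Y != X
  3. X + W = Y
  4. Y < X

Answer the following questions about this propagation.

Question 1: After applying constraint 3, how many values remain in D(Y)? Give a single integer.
Answer: 5

Derivation:
Constraint 1 (Y != W) on D(Y)={1,2,3,4,5,6} D(W)={1,2,3,5,6,7}: no change
Constraint 2 (Y != X) on D(Y)={1,2,3,4,5,6} D(X)={1,4,5,6}: no change
Constraint 3 (X + W = Y) on D(X)={1,4,5,6} D(W)={1,2,3,5,6,7} D(Y)={1,2,3,4,5,6}: X {1,4,5,6}->{1,4,5}; W {1,2,3,5,6,7}->{1,2,3,5}; Y {1,2,3,4,5,6}->{2,3,4,5,6}
So after constraint 3: D(Y)={2,3,4,5,6}, size = 5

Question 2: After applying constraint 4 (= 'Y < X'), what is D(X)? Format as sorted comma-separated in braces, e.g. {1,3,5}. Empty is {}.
Constraint 1 (Y != W) on D(Y)={1,2,3,4,5,6} D(W)={1,2,3,5,6,7}: no change
Constraint 2 (Y != X) on D(Y)={1,2,3,4,5,6} D(X)={1,4,5,6}: no change
Constraint 3 (X + W = Y) on D(X)={1,4,5,6} D(W)={1,2,3,5,6,7} D(Y)={1,2,3,4,5,6}: X {1,4,5,6}->{1,4,5}; W {1,2,3,5,6,7}->{1,2,3,5}; Y {1,2,3,4,5,6}->{2,3,4,5,6}
Constraint 4 (Y < X) on D(Y)={2,3,4,5,6} D(X)={1,4,5}: Y {2,3,4,5,6}->{2,3,4}; X {1,4,5}->{4,5}
So after constraint 4: D(X) = {4,5}

Answer: {4,5}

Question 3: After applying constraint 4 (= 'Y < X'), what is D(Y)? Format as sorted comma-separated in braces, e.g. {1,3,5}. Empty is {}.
Answer: {2,3,4}

Derivation:
Constraint 1 (Y != W) on D(Y)={1,2,3,4,5,6} D(W)={1,2,3,5,6,7}: no change
Constraint 2 (Y != X) on D(Y)={1,2,3,4,5,6} D(X)={1,4,5,6}: no change
Constraint 3 (X + W = Y) on D(X)={1,4,5,6} D(W)={1,2,3,5,6,7} D(Y)={1,2,3,4,5,6}: X {1,4,5,6}->{1,4,5}; W {1,2,3,5,6,7}->{1,2,3,5}; Y {1,2,3,4,5,6}->{2,3,4,5,6}
Constraint 4 (Y < X) on D(Y)={2,3,4,5,6} D(X)={1,4,5}: Y {2,3,4,5,6}->{2,3,4}; X {1,4,5}->{4,5}
So after constraint 4: D(Y) = {2,3,4}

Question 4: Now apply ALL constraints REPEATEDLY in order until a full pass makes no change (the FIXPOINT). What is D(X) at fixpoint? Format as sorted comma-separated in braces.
pass 0 (initial): D(X)={1,4,5,6}
pass 1: W {1,2,3,5,6,7}->{1,2,3,5}; X {1,4,5,6}->{4,5}; Y {1,2,3,4,5,6}->{2,3,4}
pass 2: W {1,2,3,5}->{}; X {4,5}->{}; Y {2,3,4}->{}
pass 3: no change
Fixpoint after 3 passes: D(X) = {}

Answer: {}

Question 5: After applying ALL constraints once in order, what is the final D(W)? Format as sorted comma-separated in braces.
Constraint 1 (Y != W) on D(Y)={1,2,3,4,5,6} D(W)={1,2,3,5,6,7}: no change
Constraint 2 (Y != X) on D(Y)={1,2,3,4,5,6} D(X)={1,4,5,6}: no change
Constraint 3 (X + W = Y) on D(X)={1,4,5,6} D(W)={1,2,3,5,6,7} D(Y)={1,2,3,4,5,6}: X {1,4,5,6}->{1,4,5}; W {1,2,3,5,6,7}->{1,2,3,5}; Y {1,2,3,4,5,6}->{2,3,4,5,6}
Constraint 4 (Y < X) on D(Y)={2,3,4,5,6} D(X)={1,4,5}: Y {2,3,4,5,6}->{2,3,4}; X {1,4,5}->{4,5}
So after all 4 constraints: D(W) = {1,2,3,5}

Answer: {1,2,3,5}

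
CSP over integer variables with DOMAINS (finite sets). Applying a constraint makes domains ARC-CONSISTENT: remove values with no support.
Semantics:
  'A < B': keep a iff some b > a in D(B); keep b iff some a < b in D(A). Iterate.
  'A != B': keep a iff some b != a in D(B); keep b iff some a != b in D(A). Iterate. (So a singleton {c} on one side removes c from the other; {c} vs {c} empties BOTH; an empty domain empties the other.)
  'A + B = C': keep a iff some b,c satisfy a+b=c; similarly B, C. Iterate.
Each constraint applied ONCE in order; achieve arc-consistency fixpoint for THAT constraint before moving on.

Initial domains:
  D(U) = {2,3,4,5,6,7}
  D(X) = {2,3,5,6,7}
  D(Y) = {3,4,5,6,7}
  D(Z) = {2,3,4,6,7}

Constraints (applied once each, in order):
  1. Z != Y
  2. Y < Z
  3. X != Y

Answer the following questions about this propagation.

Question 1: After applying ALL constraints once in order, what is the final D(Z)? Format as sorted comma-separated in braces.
Constraint 1 (Z != Y) on D(Z)={2,3,4,6,7} D(Y)={3,4,5,6,7}: no change
Constraint 2 (Y < Z) on D(Y)={3,4,5,6,7} D(Z)={2,3,4,6,7}: Y {3,4,5,6,7}->{3,4,5,6}; Z {2,3,4,6,7}->{4,6,7}
Constraint 3 (X != Y) on D(X)={2,3,5,6,7} D(Y)={3,4,5,6}: no change
So after all 3 constraints: D(Z) = {4,6,7}

Answer: {4,6,7}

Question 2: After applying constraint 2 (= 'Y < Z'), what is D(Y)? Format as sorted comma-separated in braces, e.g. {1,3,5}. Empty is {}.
Constraint 1 (Z != Y) on D(Z)={2,3,4,6,7} D(Y)={3,4,5,6,7}: no change
Constraint 2 (Y < Z) on D(Y)={3,4,5,6,7} D(Z)={2,3,4,6,7}: Y {3,4,5,6,7}->{3,4,5,6}; Z {2,3,4,6,7}->{4,6,7}
So after constraint 2: D(Y) = {3,4,5,6}

Answer: {3,4,5,6}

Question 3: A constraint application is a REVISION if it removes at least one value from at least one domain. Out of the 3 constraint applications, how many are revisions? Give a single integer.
Answer: 1

Derivation:
Constraint 1 (Z != Y) on D(Z)={2,3,4,6,7} D(Y)={3,4,5,6,7}: no change => not a revision
Constraint 2 (Y < Z) on D(Y)={3,4,5,6,7} D(Z)={2,3,4,6,7}: Y {3,4,5,6,7}->{3,4,5,6}; Z {2,3,4,6,7}->{4,6,7} => REVISION
Constraint 3 (X != Y) on D(X)={2,3,5,6,7} D(Y)={3,4,5,6}: no change => not a revision
Total revisions = 1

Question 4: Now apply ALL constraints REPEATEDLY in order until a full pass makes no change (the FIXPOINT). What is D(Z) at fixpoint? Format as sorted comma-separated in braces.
Answer: {4,6,7}

Derivation:
pass 0 (initial): D(Z)={2,3,4,6,7}
pass 1: Y {3,4,5,6,7}->{3,4,5,6}; Z {2,3,4,6,7}->{4,6,7}
pass 2: no change
Fixpoint after 2 passes: D(Z) = {4,6,7}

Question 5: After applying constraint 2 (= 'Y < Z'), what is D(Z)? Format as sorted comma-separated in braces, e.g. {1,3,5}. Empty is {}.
Answer: {4,6,7}

Derivation:
Constraint 1 (Z != Y) on D(Z)={2,3,4,6,7} D(Y)={3,4,5,6,7}: no change
Constraint 2 (Y < Z) on D(Y)={3,4,5,6,7} D(Z)={2,3,4,6,7}: Y {3,4,5,6,7}->{3,4,5,6}; Z {2,3,4,6,7}->{4,6,7}
So after constraint 2: D(Z) = {4,6,7}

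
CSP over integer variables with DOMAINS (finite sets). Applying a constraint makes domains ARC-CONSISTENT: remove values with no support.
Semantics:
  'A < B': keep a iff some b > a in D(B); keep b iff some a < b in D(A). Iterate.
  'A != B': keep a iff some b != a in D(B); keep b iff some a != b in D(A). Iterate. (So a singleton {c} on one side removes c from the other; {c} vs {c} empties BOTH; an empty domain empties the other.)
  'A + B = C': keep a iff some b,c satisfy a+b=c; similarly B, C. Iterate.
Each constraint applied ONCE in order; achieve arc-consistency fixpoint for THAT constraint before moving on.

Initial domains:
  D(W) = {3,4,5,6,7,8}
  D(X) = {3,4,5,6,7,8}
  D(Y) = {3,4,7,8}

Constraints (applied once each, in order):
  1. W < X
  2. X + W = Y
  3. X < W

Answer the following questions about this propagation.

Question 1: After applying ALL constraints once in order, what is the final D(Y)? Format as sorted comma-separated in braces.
Answer: {7,8}

Derivation:
Constraint 1 (W < X) on D(W)={3,4,5,6,7,8} D(X)={3,4,5,6,7,8}: W {3,4,5,6,7,8}->{3,4,5,6,7}; X {3,4,5,6,7,8}->{4,5,6,7,8}
Constraint 2 (X + W = Y) on D(X)={4,5,6,7,8} D(W)={3,4,5,6,7} D(Y)={3,4,7,8}: X {4,5,6,7,8}->{4,5}; W {3,4,5,6,7}->{3,4}; Y {3,4,7,8}->{7,8}
Constraint 3 (X < W) on D(X)={4,5} D(W)={3,4}: X {4,5}->{}; W {3,4}->{}
So after all 3 constraints: D(Y) = {7,8}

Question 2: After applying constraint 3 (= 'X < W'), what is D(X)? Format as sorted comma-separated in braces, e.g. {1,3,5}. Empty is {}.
Answer: {}

Derivation:
Constraint 1 (W < X) on D(W)={3,4,5,6,7,8} D(X)={3,4,5,6,7,8}: W {3,4,5,6,7,8}->{3,4,5,6,7}; X {3,4,5,6,7,8}->{4,5,6,7,8}
Constraint 2 (X + W = Y) on D(X)={4,5,6,7,8} D(W)={3,4,5,6,7} D(Y)={3,4,7,8}: X {4,5,6,7,8}->{4,5}; W {3,4,5,6,7}->{3,4}; Y {3,4,7,8}->{7,8}
Constraint 3 (X < W) on D(X)={4,5} D(W)={3,4}: X {4,5}->{}; W {3,4}->{}
So after constraint 3: D(X) = {}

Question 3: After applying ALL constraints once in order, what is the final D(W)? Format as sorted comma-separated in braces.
Answer: {}

Derivation:
Constraint 1 (W < X) on D(W)={3,4,5,6,7,8} D(X)={3,4,5,6,7,8}: W {3,4,5,6,7,8}->{3,4,5,6,7}; X {3,4,5,6,7,8}->{4,5,6,7,8}
Constraint 2 (X + W = Y) on D(X)={4,5,6,7,8} D(W)={3,4,5,6,7} D(Y)={3,4,7,8}: X {4,5,6,7,8}->{4,5}; W {3,4,5,6,7}->{3,4}; Y {3,4,7,8}->{7,8}
Constraint 3 (X < W) on D(X)={4,5} D(W)={3,4}: X {4,5}->{}; W {3,4}->{}
So after all 3 constraints: D(W) = {}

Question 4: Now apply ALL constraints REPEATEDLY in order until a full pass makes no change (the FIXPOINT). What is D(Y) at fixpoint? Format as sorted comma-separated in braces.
pass 0 (initial): D(Y)={3,4,7,8}
pass 1: W {3,4,5,6,7,8}->{}; X {3,4,5,6,7,8}->{}; Y {3,4,7,8}->{7,8}
pass 2: Y {7,8}->{}
pass 3: no change
Fixpoint after 3 passes: D(Y) = {}

Answer: {}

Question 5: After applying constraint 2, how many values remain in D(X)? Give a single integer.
Constraint 1 (W < X) on D(W)={3,4,5,6,7,8} D(X)={3,4,5,6,7,8}: W {3,4,5,6,7,8}->{3,4,5,6,7}; X {3,4,5,6,7,8}->{4,5,6,7,8}
Constraint 2 (X + W = Y) on D(X)={4,5,6,7,8} D(W)={3,4,5,6,7} D(Y)={3,4,7,8}: X {4,5,6,7,8}->{4,5}; W {3,4,5,6,7}->{3,4}; Y {3,4,7,8}->{7,8}
So after constraint 2: D(X)={4,5}, size = 2

Answer: 2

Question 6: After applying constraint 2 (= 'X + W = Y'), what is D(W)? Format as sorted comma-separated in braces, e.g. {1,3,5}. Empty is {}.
Constraint 1 (W < X) on D(W)={3,4,5,6,7,8} D(X)={3,4,5,6,7,8}: W {3,4,5,6,7,8}->{3,4,5,6,7}; X {3,4,5,6,7,8}->{4,5,6,7,8}
Constraint 2 (X + W = Y) on D(X)={4,5,6,7,8} D(W)={3,4,5,6,7} D(Y)={3,4,7,8}: X {4,5,6,7,8}->{4,5}; W {3,4,5,6,7}->{3,4}; Y {3,4,7,8}->{7,8}
So after constraint 2: D(W) = {3,4}

Answer: {3,4}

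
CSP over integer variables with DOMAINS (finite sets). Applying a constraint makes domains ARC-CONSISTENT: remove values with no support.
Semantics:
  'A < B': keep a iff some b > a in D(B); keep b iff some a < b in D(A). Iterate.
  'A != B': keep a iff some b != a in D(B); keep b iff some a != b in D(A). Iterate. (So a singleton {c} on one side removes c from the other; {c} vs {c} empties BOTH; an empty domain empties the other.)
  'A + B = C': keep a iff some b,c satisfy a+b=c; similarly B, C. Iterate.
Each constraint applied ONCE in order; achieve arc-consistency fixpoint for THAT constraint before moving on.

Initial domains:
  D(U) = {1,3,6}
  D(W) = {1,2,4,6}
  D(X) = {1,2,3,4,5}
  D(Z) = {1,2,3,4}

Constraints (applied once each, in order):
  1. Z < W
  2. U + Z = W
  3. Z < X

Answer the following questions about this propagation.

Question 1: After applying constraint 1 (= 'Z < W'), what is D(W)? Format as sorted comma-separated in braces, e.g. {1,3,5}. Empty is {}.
Constraint 1 (Z < W) on D(Z)={1,2,3,4} D(W)={1,2,4,6}: W {1,2,4,6}->{2,4,6}
So after constraint 1: D(W) = {2,4,6}

Answer: {2,4,6}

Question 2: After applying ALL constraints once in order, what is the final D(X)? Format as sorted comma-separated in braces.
Constraint 1 (Z < W) on D(Z)={1,2,3,4} D(W)={1,2,4,6}: W {1,2,4,6}->{2,4,6}
Constraint 2 (U + Z = W) on D(U)={1,3,6} D(Z)={1,2,3,4} D(W)={2,4,6}: U {1,3,6}->{1,3}; Z {1,2,3,4}->{1,3}
Constraint 3 (Z < X) on D(Z)={1,3} D(X)={1,2,3,4,5}: X {1,2,3,4,5}->{2,3,4,5}
So after all 3 constraints: D(X) = {2,3,4,5}

Answer: {2,3,4,5}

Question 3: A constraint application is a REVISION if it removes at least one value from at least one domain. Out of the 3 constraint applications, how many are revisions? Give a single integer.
Answer: 3

Derivation:
Constraint 1 (Z < W) on D(Z)={1,2,3,4} D(W)={1,2,4,6}: W {1,2,4,6}->{2,4,6} => REVISION
Constraint 2 (U + Z = W) on D(U)={1,3,6} D(Z)={1,2,3,4} D(W)={2,4,6}: U {1,3,6}->{1,3}; Z {1,2,3,4}->{1,3} => REVISION
Constraint 3 (Z < X) on D(Z)={1,3} D(X)={1,2,3,4,5}: X {1,2,3,4,5}->{2,3,4,5} => REVISION
Total revisions = 3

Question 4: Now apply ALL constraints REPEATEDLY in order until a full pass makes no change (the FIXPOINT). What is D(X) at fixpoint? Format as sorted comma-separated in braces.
pass 0 (initial): D(X)={1,2,3,4,5}
pass 1: U {1,3,6}->{1,3}; W {1,2,4,6}->{2,4,6}; X {1,2,3,4,5}->{2,3,4,5}; Z {1,2,3,4}->{1,3}
pass 2: no change
Fixpoint after 2 passes: D(X) = {2,3,4,5}

Answer: {2,3,4,5}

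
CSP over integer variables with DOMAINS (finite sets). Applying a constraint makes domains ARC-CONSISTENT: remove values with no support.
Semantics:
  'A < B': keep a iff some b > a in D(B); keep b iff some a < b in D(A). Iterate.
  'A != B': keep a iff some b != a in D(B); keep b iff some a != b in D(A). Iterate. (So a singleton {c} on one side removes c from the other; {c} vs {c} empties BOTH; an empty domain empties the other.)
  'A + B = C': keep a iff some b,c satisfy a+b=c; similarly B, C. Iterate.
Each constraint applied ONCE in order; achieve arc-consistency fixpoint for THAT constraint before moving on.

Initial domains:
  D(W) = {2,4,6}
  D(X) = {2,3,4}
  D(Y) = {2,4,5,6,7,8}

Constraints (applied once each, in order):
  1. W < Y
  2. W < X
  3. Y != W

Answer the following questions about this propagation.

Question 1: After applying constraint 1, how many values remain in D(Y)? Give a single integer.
Constraint 1 (W < Y) on D(W)={2,4,6} D(Y)={2,4,5,6,7,8}: Y {2,4,5,6,7,8}->{4,5,6,7,8}
So after constraint 1: D(Y)={4,5,6,7,8}, size = 5

Answer: 5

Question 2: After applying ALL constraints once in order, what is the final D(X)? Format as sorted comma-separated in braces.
Constraint 1 (W < Y) on D(W)={2,4,6} D(Y)={2,4,5,6,7,8}: Y {2,4,5,6,7,8}->{4,5,6,7,8}
Constraint 2 (W < X) on D(W)={2,4,6} D(X)={2,3,4}: W {2,4,6}->{2}; X {2,3,4}->{3,4}
Constraint 3 (Y != W) on D(Y)={4,5,6,7,8} D(W)={2}: no change
So after all 3 constraints: D(X) = {3,4}

Answer: {3,4}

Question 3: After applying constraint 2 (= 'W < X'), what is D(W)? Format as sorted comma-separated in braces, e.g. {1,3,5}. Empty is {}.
Constraint 1 (W < Y) on D(W)={2,4,6} D(Y)={2,4,5,6,7,8}: Y {2,4,5,6,7,8}->{4,5,6,7,8}
Constraint 2 (W < X) on D(W)={2,4,6} D(X)={2,3,4}: W {2,4,6}->{2}; X {2,3,4}->{3,4}
So after constraint 2: D(W) = {2}

Answer: {2}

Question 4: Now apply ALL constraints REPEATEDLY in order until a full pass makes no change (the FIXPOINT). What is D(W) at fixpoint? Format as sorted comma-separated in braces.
pass 0 (initial): D(W)={2,4,6}
pass 1: W {2,4,6}->{2}; X {2,3,4}->{3,4}; Y {2,4,5,6,7,8}->{4,5,6,7,8}
pass 2: no change
Fixpoint after 2 passes: D(W) = {2}

Answer: {2}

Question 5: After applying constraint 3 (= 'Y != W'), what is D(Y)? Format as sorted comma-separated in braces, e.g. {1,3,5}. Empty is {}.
Constraint 1 (W < Y) on D(W)={2,4,6} D(Y)={2,4,5,6,7,8}: Y {2,4,5,6,7,8}->{4,5,6,7,8}
Constraint 2 (W < X) on D(W)={2,4,6} D(X)={2,3,4}: W {2,4,6}->{2}; X {2,3,4}->{3,4}
Constraint 3 (Y != W) on D(Y)={4,5,6,7,8} D(W)={2}: no change
So after constraint 3: D(Y) = {4,5,6,7,8}

Answer: {4,5,6,7,8}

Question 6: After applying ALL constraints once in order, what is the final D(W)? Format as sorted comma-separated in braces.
Answer: {2}

Derivation:
Constraint 1 (W < Y) on D(W)={2,4,6} D(Y)={2,4,5,6,7,8}: Y {2,4,5,6,7,8}->{4,5,6,7,8}
Constraint 2 (W < X) on D(W)={2,4,6} D(X)={2,3,4}: W {2,4,6}->{2}; X {2,3,4}->{3,4}
Constraint 3 (Y != W) on D(Y)={4,5,6,7,8} D(W)={2}: no change
So after all 3 constraints: D(W) = {2}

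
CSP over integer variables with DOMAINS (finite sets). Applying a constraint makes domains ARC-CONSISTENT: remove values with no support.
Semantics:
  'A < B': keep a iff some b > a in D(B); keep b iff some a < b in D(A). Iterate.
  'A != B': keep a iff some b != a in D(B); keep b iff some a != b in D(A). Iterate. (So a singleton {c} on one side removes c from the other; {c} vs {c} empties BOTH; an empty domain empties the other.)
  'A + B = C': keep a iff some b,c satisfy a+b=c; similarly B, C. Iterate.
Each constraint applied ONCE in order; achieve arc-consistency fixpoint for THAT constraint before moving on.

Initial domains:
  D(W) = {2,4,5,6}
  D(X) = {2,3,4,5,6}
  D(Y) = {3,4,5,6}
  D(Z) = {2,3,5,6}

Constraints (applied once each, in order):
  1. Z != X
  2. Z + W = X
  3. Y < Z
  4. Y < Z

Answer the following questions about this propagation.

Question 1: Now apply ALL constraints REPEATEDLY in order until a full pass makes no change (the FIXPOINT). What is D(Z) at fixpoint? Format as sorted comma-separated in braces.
Answer: {}

Derivation:
pass 0 (initial): D(Z)={2,3,5,6}
pass 1: W {2,4,5,6}->{2,4}; X {2,3,4,5,6}->{4,5,6}; Y {3,4,5,6}->{}; Z {2,3,5,6}->{}
pass 2: W {2,4}->{}; X {4,5,6}->{}
pass 3: no change
Fixpoint after 3 passes: D(Z) = {}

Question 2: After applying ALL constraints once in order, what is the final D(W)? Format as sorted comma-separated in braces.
Answer: {2,4}

Derivation:
Constraint 1 (Z != X) on D(Z)={2,3,5,6} D(X)={2,3,4,5,6}: no change
Constraint 2 (Z + W = X) on D(Z)={2,3,5,6} D(W)={2,4,5,6} D(X)={2,3,4,5,6}: Z {2,3,5,6}->{2,3}; W {2,4,5,6}->{2,4}; X {2,3,4,5,6}->{4,5,6}
Constraint 3 (Y < Z) on D(Y)={3,4,5,6} D(Z)={2,3}: Y {3,4,5,6}->{}; Z {2,3}->{}
Constraint 4 (Y < Z) on D(Y)={} D(Z)={}: no change
So after all 4 constraints: D(W) = {2,4}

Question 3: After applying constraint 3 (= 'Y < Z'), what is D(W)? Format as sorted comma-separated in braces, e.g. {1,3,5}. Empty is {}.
Answer: {2,4}

Derivation:
Constraint 1 (Z != X) on D(Z)={2,3,5,6} D(X)={2,3,4,5,6}: no change
Constraint 2 (Z + W = X) on D(Z)={2,3,5,6} D(W)={2,4,5,6} D(X)={2,3,4,5,6}: Z {2,3,5,6}->{2,3}; W {2,4,5,6}->{2,4}; X {2,3,4,5,6}->{4,5,6}
Constraint 3 (Y < Z) on D(Y)={3,4,5,6} D(Z)={2,3}: Y {3,4,5,6}->{}; Z {2,3}->{}
So after constraint 3: D(W) = {2,4}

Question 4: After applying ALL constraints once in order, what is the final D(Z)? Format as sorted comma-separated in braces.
Constraint 1 (Z != X) on D(Z)={2,3,5,6} D(X)={2,3,4,5,6}: no change
Constraint 2 (Z + W = X) on D(Z)={2,3,5,6} D(W)={2,4,5,6} D(X)={2,3,4,5,6}: Z {2,3,5,6}->{2,3}; W {2,4,5,6}->{2,4}; X {2,3,4,5,6}->{4,5,6}
Constraint 3 (Y < Z) on D(Y)={3,4,5,6} D(Z)={2,3}: Y {3,4,5,6}->{}; Z {2,3}->{}
Constraint 4 (Y < Z) on D(Y)={} D(Z)={}: no change
So after all 4 constraints: D(Z) = {}

Answer: {}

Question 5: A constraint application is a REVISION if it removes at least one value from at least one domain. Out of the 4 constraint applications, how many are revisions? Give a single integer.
Constraint 1 (Z != X) on D(Z)={2,3,5,6} D(X)={2,3,4,5,6}: no change => not a revision
Constraint 2 (Z + W = X) on D(Z)={2,3,5,6} D(W)={2,4,5,6} D(X)={2,3,4,5,6}: Z {2,3,5,6}->{2,3}; W {2,4,5,6}->{2,4}; X {2,3,4,5,6}->{4,5,6} => REVISION
Constraint 3 (Y < Z) on D(Y)={3,4,5,6} D(Z)={2,3}: Y {3,4,5,6}->{}; Z {2,3}->{} => REVISION
Constraint 4 (Y < Z) on D(Y)={} D(Z)={}: no change => not a revision
Total revisions = 2

Answer: 2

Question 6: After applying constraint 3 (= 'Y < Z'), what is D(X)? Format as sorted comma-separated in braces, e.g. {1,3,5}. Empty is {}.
Constraint 1 (Z != X) on D(Z)={2,3,5,6} D(X)={2,3,4,5,6}: no change
Constraint 2 (Z + W = X) on D(Z)={2,3,5,6} D(W)={2,4,5,6} D(X)={2,3,4,5,6}: Z {2,3,5,6}->{2,3}; W {2,4,5,6}->{2,4}; X {2,3,4,5,6}->{4,5,6}
Constraint 3 (Y < Z) on D(Y)={3,4,5,6} D(Z)={2,3}: Y {3,4,5,6}->{}; Z {2,3}->{}
So after constraint 3: D(X) = {4,5,6}

Answer: {4,5,6}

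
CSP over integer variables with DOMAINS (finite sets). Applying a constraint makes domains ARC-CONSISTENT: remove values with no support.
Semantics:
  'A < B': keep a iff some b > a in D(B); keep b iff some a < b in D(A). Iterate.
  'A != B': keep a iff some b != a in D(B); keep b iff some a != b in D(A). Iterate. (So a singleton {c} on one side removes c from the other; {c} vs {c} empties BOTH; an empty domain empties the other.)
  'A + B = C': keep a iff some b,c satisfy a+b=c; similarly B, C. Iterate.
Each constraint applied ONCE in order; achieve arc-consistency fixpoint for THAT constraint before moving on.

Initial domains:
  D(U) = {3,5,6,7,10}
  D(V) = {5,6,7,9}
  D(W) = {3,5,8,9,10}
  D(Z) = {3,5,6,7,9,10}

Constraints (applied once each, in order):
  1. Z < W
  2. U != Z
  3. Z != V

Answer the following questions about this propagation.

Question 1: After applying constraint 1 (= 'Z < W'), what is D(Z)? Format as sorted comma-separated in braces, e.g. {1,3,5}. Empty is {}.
Constraint 1 (Z < W) on D(Z)={3,5,6,7,9,10} D(W)={3,5,8,9,10}: Z {3,5,6,7,9,10}->{3,5,6,7,9}; W {3,5,8,9,10}->{5,8,9,10}
So after constraint 1: D(Z) = {3,5,6,7,9}

Answer: {3,5,6,7,9}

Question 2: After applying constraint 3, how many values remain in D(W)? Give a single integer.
Answer: 4

Derivation:
Constraint 1 (Z < W) on D(Z)={3,5,6,7,9,10} D(W)={3,5,8,9,10}: Z {3,5,6,7,9,10}->{3,5,6,7,9}; W {3,5,8,9,10}->{5,8,9,10}
Constraint 2 (U != Z) on D(U)={3,5,6,7,10} D(Z)={3,5,6,7,9}: no change
Constraint 3 (Z != V) on D(Z)={3,5,6,7,9} D(V)={5,6,7,9}: no change
So after constraint 3: D(W)={5,8,9,10}, size = 4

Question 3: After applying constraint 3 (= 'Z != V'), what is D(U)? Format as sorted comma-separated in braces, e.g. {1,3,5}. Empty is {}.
Constraint 1 (Z < W) on D(Z)={3,5,6,7,9,10} D(W)={3,5,8,9,10}: Z {3,5,6,7,9,10}->{3,5,6,7,9}; W {3,5,8,9,10}->{5,8,9,10}
Constraint 2 (U != Z) on D(U)={3,5,6,7,10} D(Z)={3,5,6,7,9}: no change
Constraint 3 (Z != V) on D(Z)={3,5,6,7,9} D(V)={5,6,7,9}: no change
So after constraint 3: D(U) = {3,5,6,7,10}

Answer: {3,5,6,7,10}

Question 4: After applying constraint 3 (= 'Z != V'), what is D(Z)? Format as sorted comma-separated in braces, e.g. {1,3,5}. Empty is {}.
Constraint 1 (Z < W) on D(Z)={3,5,6,7,9,10} D(W)={3,5,8,9,10}: Z {3,5,6,7,9,10}->{3,5,6,7,9}; W {3,5,8,9,10}->{5,8,9,10}
Constraint 2 (U != Z) on D(U)={3,5,6,7,10} D(Z)={3,5,6,7,9}: no change
Constraint 3 (Z != V) on D(Z)={3,5,6,7,9} D(V)={5,6,7,9}: no change
So after constraint 3: D(Z) = {3,5,6,7,9}

Answer: {3,5,6,7,9}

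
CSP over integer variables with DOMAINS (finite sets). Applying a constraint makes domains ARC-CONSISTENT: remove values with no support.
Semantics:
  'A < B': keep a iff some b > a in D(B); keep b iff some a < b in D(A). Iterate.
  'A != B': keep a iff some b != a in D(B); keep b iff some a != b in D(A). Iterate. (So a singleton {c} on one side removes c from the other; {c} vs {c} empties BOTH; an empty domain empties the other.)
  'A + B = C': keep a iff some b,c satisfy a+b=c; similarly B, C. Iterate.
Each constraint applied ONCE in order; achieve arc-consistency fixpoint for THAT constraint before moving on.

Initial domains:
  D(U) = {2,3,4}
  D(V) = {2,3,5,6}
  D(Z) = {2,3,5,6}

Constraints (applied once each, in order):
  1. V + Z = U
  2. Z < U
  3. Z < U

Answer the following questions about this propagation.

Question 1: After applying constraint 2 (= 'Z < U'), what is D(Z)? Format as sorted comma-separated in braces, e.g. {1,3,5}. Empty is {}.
Constraint 1 (V + Z = U) on D(V)={2,3,5,6} D(Z)={2,3,5,6} D(U)={2,3,4}: V {2,3,5,6}->{2}; Z {2,3,5,6}->{2}; U {2,3,4}->{4}
Constraint 2 (Z < U) on D(Z)={2} D(U)={4}: no change
So after constraint 2: D(Z) = {2}

Answer: {2}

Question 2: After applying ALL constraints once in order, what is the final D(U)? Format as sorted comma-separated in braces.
Constraint 1 (V + Z = U) on D(V)={2,3,5,6} D(Z)={2,3,5,6} D(U)={2,3,4}: V {2,3,5,6}->{2}; Z {2,3,5,6}->{2}; U {2,3,4}->{4}
Constraint 2 (Z < U) on D(Z)={2} D(U)={4}: no change
Constraint 3 (Z < U) on D(Z)={2} D(U)={4}: no change
So after all 3 constraints: D(U) = {4}

Answer: {4}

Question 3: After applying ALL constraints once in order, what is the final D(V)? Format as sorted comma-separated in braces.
Answer: {2}

Derivation:
Constraint 1 (V + Z = U) on D(V)={2,3,5,6} D(Z)={2,3,5,6} D(U)={2,3,4}: V {2,3,5,6}->{2}; Z {2,3,5,6}->{2}; U {2,3,4}->{4}
Constraint 2 (Z < U) on D(Z)={2} D(U)={4}: no change
Constraint 3 (Z < U) on D(Z)={2} D(U)={4}: no change
So after all 3 constraints: D(V) = {2}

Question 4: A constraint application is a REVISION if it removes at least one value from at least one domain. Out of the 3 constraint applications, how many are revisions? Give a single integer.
Answer: 1

Derivation:
Constraint 1 (V + Z = U) on D(V)={2,3,5,6} D(Z)={2,3,5,6} D(U)={2,3,4}: V {2,3,5,6}->{2}; Z {2,3,5,6}->{2}; U {2,3,4}->{4} => REVISION
Constraint 2 (Z < U) on D(Z)={2} D(U)={4}: no change => not a revision
Constraint 3 (Z < U) on D(Z)={2} D(U)={4}: no change => not a revision
Total revisions = 1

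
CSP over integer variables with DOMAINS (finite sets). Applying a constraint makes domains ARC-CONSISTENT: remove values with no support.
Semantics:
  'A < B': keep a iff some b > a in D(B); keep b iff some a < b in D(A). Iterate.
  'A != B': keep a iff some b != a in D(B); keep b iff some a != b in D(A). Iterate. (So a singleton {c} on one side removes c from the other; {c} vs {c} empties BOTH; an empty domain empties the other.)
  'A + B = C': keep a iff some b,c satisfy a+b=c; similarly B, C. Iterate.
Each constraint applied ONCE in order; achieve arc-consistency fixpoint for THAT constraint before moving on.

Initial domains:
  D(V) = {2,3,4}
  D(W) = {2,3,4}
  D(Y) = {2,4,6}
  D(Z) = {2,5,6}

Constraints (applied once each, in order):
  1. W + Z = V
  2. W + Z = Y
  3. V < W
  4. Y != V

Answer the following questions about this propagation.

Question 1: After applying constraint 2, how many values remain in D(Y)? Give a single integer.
Constraint 1 (W + Z = V) on D(W)={2,3,4} D(Z)={2,5,6} D(V)={2,3,4}: W {2,3,4}->{2}; Z {2,5,6}->{2}; V {2,3,4}->{4}
Constraint 2 (W + Z = Y) on D(W)={2} D(Z)={2} D(Y)={2,4,6}: Y {2,4,6}->{4}
So after constraint 2: D(Y)={4}, size = 1

Answer: 1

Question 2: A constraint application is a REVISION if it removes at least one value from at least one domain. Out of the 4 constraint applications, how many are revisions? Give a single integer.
Answer: 4

Derivation:
Constraint 1 (W + Z = V) on D(W)={2,3,4} D(Z)={2,5,6} D(V)={2,3,4}: W {2,3,4}->{2}; Z {2,5,6}->{2}; V {2,3,4}->{4} => REVISION
Constraint 2 (W + Z = Y) on D(W)={2} D(Z)={2} D(Y)={2,4,6}: Y {2,4,6}->{4} => REVISION
Constraint 3 (V < W) on D(V)={4} D(W)={2}: V {4}->{}; W {2}->{} => REVISION
Constraint 4 (Y != V) on D(Y)={4} D(V)={}: Y {4}->{} => REVISION
Total revisions = 4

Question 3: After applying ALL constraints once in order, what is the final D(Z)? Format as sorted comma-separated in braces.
Constraint 1 (W + Z = V) on D(W)={2,3,4} D(Z)={2,5,6} D(V)={2,3,4}: W {2,3,4}->{2}; Z {2,5,6}->{2}; V {2,3,4}->{4}
Constraint 2 (W + Z = Y) on D(W)={2} D(Z)={2} D(Y)={2,4,6}: Y {2,4,6}->{4}
Constraint 3 (V < W) on D(V)={4} D(W)={2}: V {4}->{}; W {2}->{}
Constraint 4 (Y != V) on D(Y)={4} D(V)={}: Y {4}->{}
So after all 4 constraints: D(Z) = {2}

Answer: {2}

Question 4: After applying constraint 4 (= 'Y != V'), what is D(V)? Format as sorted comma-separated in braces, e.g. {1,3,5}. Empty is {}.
Constraint 1 (W + Z = V) on D(W)={2,3,4} D(Z)={2,5,6} D(V)={2,3,4}: W {2,3,4}->{2}; Z {2,5,6}->{2}; V {2,3,4}->{4}
Constraint 2 (W + Z = Y) on D(W)={2} D(Z)={2} D(Y)={2,4,6}: Y {2,4,6}->{4}
Constraint 3 (V < W) on D(V)={4} D(W)={2}: V {4}->{}; W {2}->{}
Constraint 4 (Y != V) on D(Y)={4} D(V)={}: Y {4}->{}
So after constraint 4: D(V) = {}

Answer: {}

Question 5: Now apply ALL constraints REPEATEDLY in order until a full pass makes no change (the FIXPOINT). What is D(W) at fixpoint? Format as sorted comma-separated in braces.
Answer: {}

Derivation:
pass 0 (initial): D(W)={2,3,4}
pass 1: V {2,3,4}->{}; W {2,3,4}->{}; Y {2,4,6}->{}; Z {2,5,6}->{2}
pass 2: Z {2}->{}
pass 3: no change
Fixpoint after 3 passes: D(W) = {}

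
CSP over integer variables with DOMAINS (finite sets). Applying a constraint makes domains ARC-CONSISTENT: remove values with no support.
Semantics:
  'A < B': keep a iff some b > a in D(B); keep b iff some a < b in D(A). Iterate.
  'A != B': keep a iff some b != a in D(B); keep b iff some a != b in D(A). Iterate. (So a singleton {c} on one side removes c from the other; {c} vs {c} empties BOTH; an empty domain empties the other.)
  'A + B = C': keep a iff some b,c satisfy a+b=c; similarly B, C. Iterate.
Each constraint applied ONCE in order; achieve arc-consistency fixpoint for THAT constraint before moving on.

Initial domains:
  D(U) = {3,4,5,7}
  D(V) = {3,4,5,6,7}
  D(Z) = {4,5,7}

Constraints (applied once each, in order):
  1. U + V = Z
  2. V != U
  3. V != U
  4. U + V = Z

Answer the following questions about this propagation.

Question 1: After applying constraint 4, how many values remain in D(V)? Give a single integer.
Answer: 2

Derivation:
Constraint 1 (U + V = Z) on D(U)={3,4,5,7} D(V)={3,4,5,6,7} D(Z)={4,5,7}: U {3,4,5,7}->{3,4}; V {3,4,5,6,7}->{3,4}; Z {4,5,7}->{7}
Constraint 2 (V != U) on D(V)={3,4} D(U)={3,4}: no change
Constraint 3 (V != U) on D(V)={3,4} D(U)={3,4}: no change
Constraint 4 (U + V = Z) on D(U)={3,4} D(V)={3,4} D(Z)={7}: no change
So after constraint 4: D(V)={3,4}, size = 2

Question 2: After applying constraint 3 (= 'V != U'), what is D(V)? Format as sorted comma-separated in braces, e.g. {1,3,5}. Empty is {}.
Answer: {3,4}

Derivation:
Constraint 1 (U + V = Z) on D(U)={3,4,5,7} D(V)={3,4,5,6,7} D(Z)={4,5,7}: U {3,4,5,7}->{3,4}; V {3,4,5,6,7}->{3,4}; Z {4,5,7}->{7}
Constraint 2 (V != U) on D(V)={3,4} D(U)={3,4}: no change
Constraint 3 (V != U) on D(V)={3,4} D(U)={3,4}: no change
So after constraint 3: D(V) = {3,4}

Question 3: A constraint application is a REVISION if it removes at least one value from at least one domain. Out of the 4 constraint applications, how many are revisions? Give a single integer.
Constraint 1 (U + V = Z) on D(U)={3,4,5,7} D(V)={3,4,5,6,7} D(Z)={4,5,7}: U {3,4,5,7}->{3,4}; V {3,4,5,6,7}->{3,4}; Z {4,5,7}->{7} => REVISION
Constraint 2 (V != U) on D(V)={3,4} D(U)={3,4}: no change => not a revision
Constraint 3 (V != U) on D(V)={3,4} D(U)={3,4}: no change => not a revision
Constraint 4 (U + V = Z) on D(U)={3,4} D(V)={3,4} D(Z)={7}: no change => not a revision
Total revisions = 1

Answer: 1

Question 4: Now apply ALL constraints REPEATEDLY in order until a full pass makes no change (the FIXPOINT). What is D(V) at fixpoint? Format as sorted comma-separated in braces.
Answer: {3,4}

Derivation:
pass 0 (initial): D(V)={3,4,5,6,7}
pass 1: U {3,4,5,7}->{3,4}; V {3,4,5,6,7}->{3,4}; Z {4,5,7}->{7}
pass 2: no change
Fixpoint after 2 passes: D(V) = {3,4}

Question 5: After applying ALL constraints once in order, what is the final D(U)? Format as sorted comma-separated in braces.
Constraint 1 (U + V = Z) on D(U)={3,4,5,7} D(V)={3,4,5,6,7} D(Z)={4,5,7}: U {3,4,5,7}->{3,4}; V {3,4,5,6,7}->{3,4}; Z {4,5,7}->{7}
Constraint 2 (V != U) on D(V)={3,4} D(U)={3,4}: no change
Constraint 3 (V != U) on D(V)={3,4} D(U)={3,4}: no change
Constraint 4 (U + V = Z) on D(U)={3,4} D(V)={3,4} D(Z)={7}: no change
So after all 4 constraints: D(U) = {3,4}

Answer: {3,4}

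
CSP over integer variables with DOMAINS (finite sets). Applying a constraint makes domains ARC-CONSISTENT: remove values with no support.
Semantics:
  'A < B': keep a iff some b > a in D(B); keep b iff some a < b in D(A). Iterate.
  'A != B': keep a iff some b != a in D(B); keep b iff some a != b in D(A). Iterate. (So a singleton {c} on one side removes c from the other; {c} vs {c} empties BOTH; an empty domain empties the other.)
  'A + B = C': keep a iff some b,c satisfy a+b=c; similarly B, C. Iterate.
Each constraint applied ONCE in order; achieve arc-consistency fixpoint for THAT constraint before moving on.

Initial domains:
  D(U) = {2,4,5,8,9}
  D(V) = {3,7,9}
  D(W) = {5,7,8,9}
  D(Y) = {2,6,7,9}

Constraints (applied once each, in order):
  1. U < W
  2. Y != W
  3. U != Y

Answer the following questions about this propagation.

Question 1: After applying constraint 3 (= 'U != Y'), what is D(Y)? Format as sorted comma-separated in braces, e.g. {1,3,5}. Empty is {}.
Constraint 1 (U < W) on D(U)={2,4,5,8,9} D(W)={5,7,8,9}: U {2,4,5,8,9}->{2,4,5,8}
Constraint 2 (Y != W) on D(Y)={2,6,7,9} D(W)={5,7,8,9}: no change
Constraint 3 (U != Y) on D(U)={2,4,5,8} D(Y)={2,6,7,9}: no change
So after constraint 3: D(Y) = {2,6,7,9}

Answer: {2,6,7,9}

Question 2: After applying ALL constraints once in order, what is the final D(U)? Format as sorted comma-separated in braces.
Answer: {2,4,5,8}

Derivation:
Constraint 1 (U < W) on D(U)={2,4,5,8,9} D(W)={5,7,8,9}: U {2,4,5,8,9}->{2,4,5,8}
Constraint 2 (Y != W) on D(Y)={2,6,7,9} D(W)={5,7,8,9}: no change
Constraint 3 (U != Y) on D(U)={2,4,5,8} D(Y)={2,6,7,9}: no change
So after all 3 constraints: D(U) = {2,4,5,8}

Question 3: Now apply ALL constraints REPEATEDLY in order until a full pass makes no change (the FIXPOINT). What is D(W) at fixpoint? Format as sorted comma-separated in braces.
Answer: {5,7,8,9}

Derivation:
pass 0 (initial): D(W)={5,7,8,9}
pass 1: U {2,4,5,8,9}->{2,4,5,8}
pass 2: no change
Fixpoint after 2 passes: D(W) = {5,7,8,9}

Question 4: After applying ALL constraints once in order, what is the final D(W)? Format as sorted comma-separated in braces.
Answer: {5,7,8,9}

Derivation:
Constraint 1 (U < W) on D(U)={2,4,5,8,9} D(W)={5,7,8,9}: U {2,4,5,8,9}->{2,4,5,8}
Constraint 2 (Y != W) on D(Y)={2,6,7,9} D(W)={5,7,8,9}: no change
Constraint 3 (U != Y) on D(U)={2,4,5,8} D(Y)={2,6,7,9}: no change
So after all 3 constraints: D(W) = {5,7,8,9}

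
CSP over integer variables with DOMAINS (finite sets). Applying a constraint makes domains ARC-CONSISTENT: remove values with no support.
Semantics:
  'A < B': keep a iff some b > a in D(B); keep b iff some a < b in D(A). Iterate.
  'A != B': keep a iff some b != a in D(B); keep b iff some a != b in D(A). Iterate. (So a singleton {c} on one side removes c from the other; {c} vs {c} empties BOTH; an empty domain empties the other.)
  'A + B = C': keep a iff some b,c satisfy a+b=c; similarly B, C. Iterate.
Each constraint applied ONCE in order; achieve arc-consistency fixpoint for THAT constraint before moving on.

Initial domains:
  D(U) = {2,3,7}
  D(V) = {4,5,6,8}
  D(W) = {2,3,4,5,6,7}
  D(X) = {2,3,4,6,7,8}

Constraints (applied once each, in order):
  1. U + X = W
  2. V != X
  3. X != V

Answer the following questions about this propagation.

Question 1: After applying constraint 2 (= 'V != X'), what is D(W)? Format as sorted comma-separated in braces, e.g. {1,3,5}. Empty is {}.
Constraint 1 (U + X = W) on D(U)={2,3,7} D(X)={2,3,4,6,7,8} D(W)={2,3,4,5,6,7}: U {2,3,7}->{2,3}; X {2,3,4,6,7,8}->{2,3,4}; W {2,3,4,5,6,7}->{4,5,6,7}
Constraint 2 (V != X) on D(V)={4,5,6,8} D(X)={2,3,4}: no change
So after constraint 2: D(W) = {4,5,6,7}

Answer: {4,5,6,7}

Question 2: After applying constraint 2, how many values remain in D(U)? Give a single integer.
Constraint 1 (U + X = W) on D(U)={2,3,7} D(X)={2,3,4,6,7,8} D(W)={2,3,4,5,6,7}: U {2,3,7}->{2,3}; X {2,3,4,6,7,8}->{2,3,4}; W {2,3,4,5,6,7}->{4,5,6,7}
Constraint 2 (V != X) on D(V)={4,5,6,8} D(X)={2,3,4}: no change
So after constraint 2: D(U)={2,3}, size = 2

Answer: 2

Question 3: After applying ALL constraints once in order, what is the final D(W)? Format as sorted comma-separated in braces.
Constraint 1 (U + X = W) on D(U)={2,3,7} D(X)={2,3,4,6,7,8} D(W)={2,3,4,5,6,7}: U {2,3,7}->{2,3}; X {2,3,4,6,7,8}->{2,3,4}; W {2,3,4,5,6,7}->{4,5,6,7}
Constraint 2 (V != X) on D(V)={4,5,6,8} D(X)={2,3,4}: no change
Constraint 3 (X != V) on D(X)={2,3,4} D(V)={4,5,6,8}: no change
So after all 3 constraints: D(W) = {4,5,6,7}

Answer: {4,5,6,7}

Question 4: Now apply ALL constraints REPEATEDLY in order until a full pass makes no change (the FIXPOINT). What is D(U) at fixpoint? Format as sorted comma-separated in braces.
Answer: {2,3}

Derivation:
pass 0 (initial): D(U)={2,3,7}
pass 1: U {2,3,7}->{2,3}; W {2,3,4,5,6,7}->{4,5,6,7}; X {2,3,4,6,7,8}->{2,3,4}
pass 2: no change
Fixpoint after 2 passes: D(U) = {2,3}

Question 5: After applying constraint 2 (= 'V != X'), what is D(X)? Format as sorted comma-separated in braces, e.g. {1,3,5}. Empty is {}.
Answer: {2,3,4}

Derivation:
Constraint 1 (U + X = W) on D(U)={2,3,7} D(X)={2,3,4,6,7,8} D(W)={2,3,4,5,6,7}: U {2,3,7}->{2,3}; X {2,3,4,6,7,8}->{2,3,4}; W {2,3,4,5,6,7}->{4,5,6,7}
Constraint 2 (V != X) on D(V)={4,5,6,8} D(X)={2,3,4}: no change
So after constraint 2: D(X) = {2,3,4}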